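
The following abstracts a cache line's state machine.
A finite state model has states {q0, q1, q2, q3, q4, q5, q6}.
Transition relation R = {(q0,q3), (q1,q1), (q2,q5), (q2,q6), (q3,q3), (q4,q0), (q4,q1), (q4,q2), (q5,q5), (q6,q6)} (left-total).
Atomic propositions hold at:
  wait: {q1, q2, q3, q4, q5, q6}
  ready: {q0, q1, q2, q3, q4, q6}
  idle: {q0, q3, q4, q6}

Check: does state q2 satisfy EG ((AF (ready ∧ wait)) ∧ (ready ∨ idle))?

Yes

Sat(ready ∧ wait) = {q1, q2, q3, q4, q6}
AF (ready ∧ wait): least fixpoint, start Z0 = {q1, q2, q3, q4, q6}, add states with every successor in Z. Z1 = {q0, q1, q2, q3, q4, q6}; fixed.
Sat(AF (ready ∧ wait)) = {q0, q1, q2, q3, q4, q6}
Sat(ready ∨ idle) = {q0, q1, q2, q3, q4, q6}
Sat((AF (ready ∧ wait)) ∧ (ready ∨ idle)) = {q0, q1, q2, q3, q4, q6}
EG ((AF (ready ∧ wait)) ∧ (ready ∨ idle)): greatest fixpoint, start Z0 = {q0, q1, q2, q3, q4, q6}, keep only states in Sat with some successor in Z. Already a fixed point.
Sat(EG ((AF (ready ∧ wait)) ∧ (ready ∨ idle))) = {q0, q1, q2, q3, q4, q6}
q2 ∈ Sat(EG ((AF (ready ∧ wait)) ∧ (ready ∨ idle))) = {q0, q1, q2, q3, q4, q6}, so the formula holds at q2.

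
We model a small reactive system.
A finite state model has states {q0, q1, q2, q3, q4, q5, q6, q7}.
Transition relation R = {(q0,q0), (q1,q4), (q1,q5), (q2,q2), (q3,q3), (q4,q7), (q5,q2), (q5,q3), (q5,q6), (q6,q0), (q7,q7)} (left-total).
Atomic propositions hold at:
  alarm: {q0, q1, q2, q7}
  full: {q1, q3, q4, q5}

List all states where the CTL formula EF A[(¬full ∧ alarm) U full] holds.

{q1, q3, q4, q5}

Sat(¬full) = {q0, q2, q6, q7}
Sat(¬full ∧ alarm) = {q0, q2, q7}
A[(¬full ∧ alarm) U full]: least fixpoint, start Z0 = Sat(full) = {q1, q3, q4, q5}, add states in Sat(¬full ∧ alarm) with every successor in Z. Already a fixed point.
Sat(A[(¬full ∧ alarm) U full]) = {q1, q3, q4, q5}
EF A[(¬full ∧ alarm) U full]: least fixpoint, start Z0 = {q1, q3, q4, q5}, add states with some successor in Z. Already a fixed point.
Sat(EF A[(¬full ∧ alarm) U full]) = {q1, q3, q4, q5}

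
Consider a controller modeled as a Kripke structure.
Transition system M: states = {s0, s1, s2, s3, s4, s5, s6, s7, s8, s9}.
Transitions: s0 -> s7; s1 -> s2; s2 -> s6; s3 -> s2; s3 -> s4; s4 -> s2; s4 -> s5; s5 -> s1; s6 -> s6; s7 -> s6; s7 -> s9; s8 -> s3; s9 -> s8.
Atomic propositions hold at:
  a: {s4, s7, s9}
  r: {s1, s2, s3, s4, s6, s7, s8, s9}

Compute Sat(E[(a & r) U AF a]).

Sat(a & r) = {s4, s7, s9}
AF a: least fixpoint, start Z0 = {s4, s7, s9}, add states with every successor in Z. Z1 = {s0, s4, s7, s9}; fixed.
Sat(AF a) = {s0, s4, s7, s9}
E[(a & r) U AF a]: least fixpoint, start Z0 = Sat(AF a) = {s0, s4, s7, s9}, add states in Sat(a & r) with some successor in Z. Already a fixed point.
Sat(E[(a & r) U AF a]) = {s0, s4, s7, s9}

{s0, s4, s7, s9}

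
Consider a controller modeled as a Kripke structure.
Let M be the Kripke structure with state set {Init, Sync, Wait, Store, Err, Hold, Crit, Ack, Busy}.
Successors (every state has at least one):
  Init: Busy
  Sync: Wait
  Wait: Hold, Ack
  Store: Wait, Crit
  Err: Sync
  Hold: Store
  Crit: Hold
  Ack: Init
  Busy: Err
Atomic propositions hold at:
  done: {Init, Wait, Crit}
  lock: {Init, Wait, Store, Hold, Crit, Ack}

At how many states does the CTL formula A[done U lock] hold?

A[done U lock]: least fixpoint, start Z0 = Sat(lock) = {Init, Wait, Store, Hold, Crit, Ack}, add states in Sat(done) with every successor in Z. Already a fixed point.
Sat(A[done U lock]) = {Init, Wait, Store, Hold, Crit, Ack}
|Sat(A[done U lock])| = |{Init, Wait, Store, Hold, Crit, Ack}| = 6.

6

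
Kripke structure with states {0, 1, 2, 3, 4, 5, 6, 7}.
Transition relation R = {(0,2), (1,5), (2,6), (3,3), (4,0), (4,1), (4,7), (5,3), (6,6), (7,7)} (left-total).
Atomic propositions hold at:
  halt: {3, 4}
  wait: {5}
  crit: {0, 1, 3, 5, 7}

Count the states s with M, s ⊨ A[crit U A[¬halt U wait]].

2

Sat(¬halt) = {0, 1, 2, 5, 6, 7}
A[¬halt U wait]: least fixpoint, start Z0 = Sat(wait) = {5}, add states in Sat(¬halt) with every successor in Z. Z1 = {1, 5}; fixed.
Sat(A[¬halt U wait]) = {1, 5}
A[crit U A[¬halt U wait]]: least fixpoint, start Z0 = Sat(A[¬halt U wait]) = {1, 5}, add states in Sat(crit) with every successor in Z. Already a fixed point.
Sat(A[crit U A[¬halt U wait]]) = {1, 5}
|Sat(A[crit U A[¬halt U wait]])| = |{1, 5}| = 2.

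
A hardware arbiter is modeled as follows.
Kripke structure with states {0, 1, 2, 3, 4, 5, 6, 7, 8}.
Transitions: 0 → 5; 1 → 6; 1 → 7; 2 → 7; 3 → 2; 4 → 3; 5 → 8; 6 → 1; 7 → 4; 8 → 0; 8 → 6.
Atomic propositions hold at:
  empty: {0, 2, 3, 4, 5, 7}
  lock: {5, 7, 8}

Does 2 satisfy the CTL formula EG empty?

EG empty: greatest fixpoint, start Z0 = {0, 2, 3, 4, 5, 7}, keep only states in Sat with some successor in Z. Z1 = {0, 2, 3, 4, 7}; Z2 = {2, 3, 4, 7}; fixed.
Sat(EG empty) = {2, 3, 4, 7}
2 ∈ Sat(EG empty) = {2, 3, 4, 7}, so the formula holds at 2.

Yes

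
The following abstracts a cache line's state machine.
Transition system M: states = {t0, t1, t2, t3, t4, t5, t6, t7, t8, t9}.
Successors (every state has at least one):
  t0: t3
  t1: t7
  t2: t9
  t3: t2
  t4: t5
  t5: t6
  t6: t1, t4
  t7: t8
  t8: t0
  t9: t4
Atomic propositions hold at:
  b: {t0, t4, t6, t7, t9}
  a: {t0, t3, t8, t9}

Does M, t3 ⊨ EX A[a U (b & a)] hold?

No

Sat(b & a) = {t0, t9}
A[a U (b & a)]: least fixpoint, start Z0 = Sat((b & a)) = {t0, t9}, add states in Sat(a) with every successor in Z. Z1 = {t0, t8, t9}; fixed.
Sat(A[a U (b & a)]) = {t0, t8, t9}
Sat(EX A[a U (b & a)]) = {s : some successor in {t0, t8, t9}} = {t2, t7, t8}
t3 ∉ Sat(EX A[a U (b & a)]) = {t2, t7, t8}, so the formula does not hold at t3.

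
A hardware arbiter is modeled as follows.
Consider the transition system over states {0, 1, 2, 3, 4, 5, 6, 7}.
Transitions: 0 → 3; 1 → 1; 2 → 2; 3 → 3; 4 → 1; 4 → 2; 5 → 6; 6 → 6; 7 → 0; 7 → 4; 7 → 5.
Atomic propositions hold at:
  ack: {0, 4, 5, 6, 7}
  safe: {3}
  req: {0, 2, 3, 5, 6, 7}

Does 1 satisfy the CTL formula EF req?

No

EF req: least fixpoint, start Z0 = {0, 2, 3, 5, 6, 7}, add states with some successor in Z. Z1 = {0, 2, 3, 4, 5, 6, 7}; fixed.
Sat(EF req) = {0, 2, 3, 4, 5, 6, 7}
1 ∉ Sat(EF req) = {0, 2, 3, 4, 5, 6, 7}, so the formula does not hold at 1.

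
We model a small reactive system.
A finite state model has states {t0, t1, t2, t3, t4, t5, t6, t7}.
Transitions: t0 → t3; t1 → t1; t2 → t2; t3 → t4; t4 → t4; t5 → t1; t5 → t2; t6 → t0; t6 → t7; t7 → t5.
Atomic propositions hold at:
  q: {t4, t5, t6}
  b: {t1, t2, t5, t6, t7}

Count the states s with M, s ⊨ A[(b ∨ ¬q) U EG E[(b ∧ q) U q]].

Sat(¬q) = {t0, t1, t2, t3, t7}
Sat(b ∨ ¬q) = {t0, t1, t2, t3, t5, t6, t7}
Sat(b ∧ q) = {t5, t6}
E[(b ∧ q) U q]: least fixpoint, start Z0 = Sat(q) = {t4, t5, t6}, add states in Sat(b ∧ q) with some successor in Z. Already a fixed point.
Sat(E[(b ∧ q) U q]) = {t4, t5, t6}
EG E[(b ∧ q) U q]: greatest fixpoint, start Z0 = {t4, t5, t6}, keep only states in Sat with some successor in Z. Z1 = {t4}; fixed.
Sat(EG E[(b ∧ q) U q]) = {t4}
A[(b ∨ ¬q) U EG E[(b ∧ q) U q]]: least fixpoint, start Z0 = Sat(EG E[(b ∧ q) U q]) = {t4}, add states in Sat(b ∨ ¬q) with every successor in Z. Z1 = {t3, t4}; Z2 = {t0, t3, t4}; fixed.
Sat(A[(b ∨ ¬q) U EG E[(b ∧ q) U q]]) = {t0, t3, t4}
|Sat(A[(b ∨ ¬q) U EG E[(b ∧ q) U q]])| = |{t0, t3, t4}| = 3.

3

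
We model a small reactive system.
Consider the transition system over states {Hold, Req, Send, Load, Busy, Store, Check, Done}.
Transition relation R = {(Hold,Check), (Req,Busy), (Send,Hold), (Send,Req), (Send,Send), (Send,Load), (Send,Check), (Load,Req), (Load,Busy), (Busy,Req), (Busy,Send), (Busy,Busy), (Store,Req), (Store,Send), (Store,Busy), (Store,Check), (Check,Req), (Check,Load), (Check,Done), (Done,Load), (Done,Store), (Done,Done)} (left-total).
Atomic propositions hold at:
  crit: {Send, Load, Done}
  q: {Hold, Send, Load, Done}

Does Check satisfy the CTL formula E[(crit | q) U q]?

No

Sat(crit | q) = {Hold, Send, Load, Done}
E[(crit | q) U q]: least fixpoint, start Z0 = Sat(q) = {Hold, Send, Load, Done}, add states in Sat(crit | q) with some successor in Z. Already a fixed point.
Sat(E[(crit | q) U q]) = {Hold, Send, Load, Done}
Check ∉ Sat(E[(crit | q) U q]) = {Hold, Send, Load, Done}, so the formula does not hold at Check.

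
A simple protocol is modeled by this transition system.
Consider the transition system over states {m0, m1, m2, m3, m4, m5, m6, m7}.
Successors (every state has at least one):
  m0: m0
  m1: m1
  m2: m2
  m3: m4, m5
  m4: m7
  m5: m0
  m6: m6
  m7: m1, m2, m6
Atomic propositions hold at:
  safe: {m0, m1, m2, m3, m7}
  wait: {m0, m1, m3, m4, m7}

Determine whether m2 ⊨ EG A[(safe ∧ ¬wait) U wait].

No

Sat(¬wait) = {m2, m5, m6}
Sat(safe ∧ ¬wait) = {m2}
A[(safe ∧ ¬wait) U wait]: least fixpoint, start Z0 = Sat(wait) = {m0, m1, m3, m4, m7}, add states in Sat(safe ∧ ¬wait) with every successor in Z. Already a fixed point.
Sat(A[(safe ∧ ¬wait) U wait]) = {m0, m1, m3, m4, m7}
EG A[(safe ∧ ¬wait) U wait]: greatest fixpoint, start Z0 = {m0, m1, m3, m4, m7}, keep only states in Sat with some successor in Z. Already a fixed point.
Sat(EG A[(safe ∧ ¬wait) U wait]) = {m0, m1, m3, m4, m7}
m2 ∉ Sat(EG A[(safe ∧ ¬wait) U wait]) = {m0, m1, m3, m4, m7}, so the formula does not hold at m2.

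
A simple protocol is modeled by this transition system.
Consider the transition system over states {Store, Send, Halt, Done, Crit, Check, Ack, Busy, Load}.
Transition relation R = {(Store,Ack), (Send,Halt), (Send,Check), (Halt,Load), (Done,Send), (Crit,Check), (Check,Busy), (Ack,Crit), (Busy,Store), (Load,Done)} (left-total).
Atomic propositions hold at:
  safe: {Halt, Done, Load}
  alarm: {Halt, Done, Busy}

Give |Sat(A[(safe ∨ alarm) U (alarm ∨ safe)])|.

4

Sat(safe ∨ alarm) = {Halt, Done, Busy, Load}
Sat(alarm ∨ safe) = {Halt, Done, Busy, Load}
A[(safe ∨ alarm) U (alarm ∨ safe)]: least fixpoint, start Z0 = Sat((alarm ∨ safe)) = {Halt, Done, Busy, Load}, add states in Sat(safe ∨ alarm) with every successor in Z. Already a fixed point.
Sat(A[(safe ∨ alarm) U (alarm ∨ safe)]) = {Halt, Done, Busy, Load}
|Sat(A[(safe ∨ alarm) U (alarm ∨ safe)])| = |{Halt, Done, Busy, Load}| = 4.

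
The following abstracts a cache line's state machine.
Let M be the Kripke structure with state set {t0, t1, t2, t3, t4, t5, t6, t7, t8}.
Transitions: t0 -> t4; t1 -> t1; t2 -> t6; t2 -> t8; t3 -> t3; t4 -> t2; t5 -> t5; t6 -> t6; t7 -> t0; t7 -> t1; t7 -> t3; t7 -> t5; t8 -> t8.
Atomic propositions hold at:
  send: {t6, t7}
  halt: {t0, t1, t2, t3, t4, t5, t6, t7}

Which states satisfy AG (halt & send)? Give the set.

{t6}

Sat(halt & send) = {t6, t7}
AG (halt & send): greatest fixpoint, start Z0 = {t6, t7}, keep only states in Sat with every successor in Z. Z1 = {t6}; fixed.
Sat(AG (halt & send)) = {t6}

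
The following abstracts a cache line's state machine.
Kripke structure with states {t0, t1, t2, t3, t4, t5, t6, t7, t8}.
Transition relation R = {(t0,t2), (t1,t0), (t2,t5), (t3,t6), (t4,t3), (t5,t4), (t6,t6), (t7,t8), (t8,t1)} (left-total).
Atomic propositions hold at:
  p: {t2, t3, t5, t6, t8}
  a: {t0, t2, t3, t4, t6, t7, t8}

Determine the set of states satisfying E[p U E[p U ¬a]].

Sat(¬a) = {t1, t5}
E[p U ¬a]: least fixpoint, start Z0 = Sat(¬a) = {t1, t5}, add states in Sat(p) with some successor in Z. Z1 = {t1, t2, t5, t8}; fixed.
Sat(E[p U ¬a]) = {t1, t2, t5, t8}
E[p U E[p U ¬a]]: least fixpoint, start Z0 = Sat(E[p U ¬a]) = {t1, t2, t5, t8}, add states in Sat(p) with some successor in Z. Already a fixed point.
Sat(E[p U E[p U ¬a]]) = {t1, t2, t5, t8}

{t1, t2, t5, t8}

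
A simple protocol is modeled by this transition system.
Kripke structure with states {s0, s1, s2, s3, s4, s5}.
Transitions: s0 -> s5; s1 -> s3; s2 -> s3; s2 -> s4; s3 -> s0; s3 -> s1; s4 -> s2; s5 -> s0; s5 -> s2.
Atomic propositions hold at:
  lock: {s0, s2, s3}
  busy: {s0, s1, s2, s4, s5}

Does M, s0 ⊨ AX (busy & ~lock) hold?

Sat(~lock) = {s1, s4, s5}
Sat(busy & ~lock) = {s1, s4, s5}
Sat(AX (busy & ~lock)) = {s : every successor in {s1, s4, s5}} = {s0}
s0 ∈ Sat(AX (busy & ~lock)) = {s0}, so the formula holds at s0.

Yes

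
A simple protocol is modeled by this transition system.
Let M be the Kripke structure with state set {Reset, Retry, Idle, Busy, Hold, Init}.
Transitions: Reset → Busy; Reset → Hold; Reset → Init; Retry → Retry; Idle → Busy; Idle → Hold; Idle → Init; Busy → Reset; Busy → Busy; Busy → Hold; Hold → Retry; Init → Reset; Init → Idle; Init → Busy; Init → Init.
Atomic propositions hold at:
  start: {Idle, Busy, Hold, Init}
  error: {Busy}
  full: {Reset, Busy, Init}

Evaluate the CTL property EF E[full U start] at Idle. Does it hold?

Yes

E[full U start]: least fixpoint, start Z0 = Sat(start) = {Idle, Busy, Hold, Init}, add states in Sat(full) with some successor in Z. Z1 = {Reset, Idle, Busy, Hold, Init}; fixed.
Sat(E[full U start]) = {Reset, Idle, Busy, Hold, Init}
EF E[full U start]: least fixpoint, start Z0 = {Reset, Idle, Busy, Hold, Init}, add states with some successor in Z. Already a fixed point.
Sat(EF E[full U start]) = {Reset, Idle, Busy, Hold, Init}
Idle ∈ Sat(EF E[full U start]) = {Reset, Idle, Busy, Hold, Init}, so the formula holds at Idle.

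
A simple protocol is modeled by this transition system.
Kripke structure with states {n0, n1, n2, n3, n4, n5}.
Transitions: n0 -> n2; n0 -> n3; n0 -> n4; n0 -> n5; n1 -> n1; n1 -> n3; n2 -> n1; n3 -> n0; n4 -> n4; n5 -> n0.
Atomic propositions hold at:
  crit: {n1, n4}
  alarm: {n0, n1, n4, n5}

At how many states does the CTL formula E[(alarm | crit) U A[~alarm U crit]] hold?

Sat(alarm | crit) = {n0, n1, n4, n5}
Sat(~alarm) = {n2, n3}
A[~alarm U crit]: least fixpoint, start Z0 = Sat(crit) = {n1, n4}, add states in Sat(~alarm) with every successor in Z. Z1 = {n1, n2, n4}; fixed.
Sat(A[~alarm U crit]) = {n1, n2, n4}
E[(alarm | crit) U A[~alarm U crit]]: least fixpoint, start Z0 = Sat(A[~alarm U crit]) = {n1, n2, n4}, add states in Sat(alarm | crit) with some successor in Z. Z1 = {n0, n1, n2, n4}; Z2 = {n0, n1, n2, n4, n5}; fixed.
Sat(E[(alarm | crit) U A[~alarm U crit]]) = {n0, n1, n2, n4, n5}
|Sat(E[(alarm | crit) U A[~alarm U crit]])| = |{n0, n1, n2, n4, n5}| = 5.

5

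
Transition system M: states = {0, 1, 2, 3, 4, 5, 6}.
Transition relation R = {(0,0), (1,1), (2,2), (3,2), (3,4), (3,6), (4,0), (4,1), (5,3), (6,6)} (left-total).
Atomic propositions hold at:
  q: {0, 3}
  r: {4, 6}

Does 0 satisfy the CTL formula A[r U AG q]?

AG q: greatest fixpoint, start Z0 = {0, 3}, keep only states in Sat with every successor in Z. Z1 = {0}; fixed.
Sat(AG q) = {0}
A[r U AG q]: least fixpoint, start Z0 = Sat(AG q) = {0}, add states in Sat(r) with every successor in Z. Already a fixed point.
Sat(A[r U AG q]) = {0}
0 ∈ Sat(A[r U AG q]) = {0}, so the formula holds at 0.

Yes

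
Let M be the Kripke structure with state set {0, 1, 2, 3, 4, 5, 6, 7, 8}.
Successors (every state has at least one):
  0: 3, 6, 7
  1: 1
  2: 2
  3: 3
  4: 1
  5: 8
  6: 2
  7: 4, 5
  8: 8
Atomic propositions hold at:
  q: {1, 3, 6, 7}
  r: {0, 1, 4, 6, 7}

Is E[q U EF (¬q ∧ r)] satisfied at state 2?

Sat(¬q) = {0, 2, 4, 5, 8}
Sat(¬q ∧ r) = {0, 4}
EF (¬q ∧ r): least fixpoint, start Z0 = {0, 4}, add states with some successor in Z. Z1 = {0, 4, 7}; fixed.
Sat(EF (¬q ∧ r)) = {0, 4, 7}
E[q U EF (¬q ∧ r)]: least fixpoint, start Z0 = Sat(EF (¬q ∧ r)) = {0, 4, 7}, add states in Sat(q) with some successor in Z. Already a fixed point.
Sat(E[q U EF (¬q ∧ r)]) = {0, 4, 7}
2 ∉ Sat(E[q U EF (¬q ∧ r)]) = {0, 4, 7}, so the formula does not hold at 2.

No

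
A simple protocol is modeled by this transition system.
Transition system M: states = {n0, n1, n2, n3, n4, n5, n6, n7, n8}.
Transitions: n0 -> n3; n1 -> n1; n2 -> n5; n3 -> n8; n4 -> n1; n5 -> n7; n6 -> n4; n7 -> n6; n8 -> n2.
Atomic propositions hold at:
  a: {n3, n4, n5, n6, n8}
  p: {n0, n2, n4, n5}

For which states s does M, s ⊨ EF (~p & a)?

Sat(~p) = {n1, n3, n6, n7, n8}
Sat(~p & a) = {n3, n6, n8}
EF (~p & a): least fixpoint, start Z0 = {n3, n6, n8}, add states with some successor in Z. Z1 = {n0, n3, n6, n7, n8}; Z2 = {n0, n3, n5, n6, n7, n8}; Z3 = {n0, n2, n3, n5, n6, n7, n8}; fixed.
Sat(EF (~p & a)) = {n0, n2, n3, n5, n6, n7, n8}

{n0, n2, n3, n5, n6, n7, n8}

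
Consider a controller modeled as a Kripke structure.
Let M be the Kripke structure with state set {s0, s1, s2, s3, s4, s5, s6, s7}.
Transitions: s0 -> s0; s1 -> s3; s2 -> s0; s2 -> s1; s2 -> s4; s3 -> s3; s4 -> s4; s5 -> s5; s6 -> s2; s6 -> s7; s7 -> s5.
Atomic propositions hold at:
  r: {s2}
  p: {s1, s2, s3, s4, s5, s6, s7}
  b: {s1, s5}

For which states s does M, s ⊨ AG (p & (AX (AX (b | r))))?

Sat(b | r) = {s1, s2, s5}
Sat(AX (b | r)) = {s : every successor in {s1, s2, s5}} = {s5, s7}
Sat(AX (AX (b | r))) = {s : every successor in {s5, s7}} = {s5, s7}
Sat(p & (AX (AX (b | r)))) = {s5, s7}
AG (p & (AX (AX (b | r)))): greatest fixpoint, start Z0 = {s5, s7}, keep only states in Sat with every successor in Z. Already a fixed point.
Sat(AG (p & (AX (AX (b | r))))) = {s5, s7}

{s5, s7}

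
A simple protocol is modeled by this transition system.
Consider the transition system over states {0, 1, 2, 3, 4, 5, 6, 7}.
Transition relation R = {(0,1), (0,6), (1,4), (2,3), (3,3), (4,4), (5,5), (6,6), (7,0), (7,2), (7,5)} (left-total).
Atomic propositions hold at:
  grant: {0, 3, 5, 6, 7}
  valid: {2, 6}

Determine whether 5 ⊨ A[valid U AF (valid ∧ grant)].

No

Sat(valid ∧ grant) = {6}
AF (valid ∧ grant): least fixpoint, start Z0 = {6}, add states with every successor in Z. Already a fixed point.
Sat(AF (valid ∧ grant)) = {6}
A[valid U AF (valid ∧ grant)]: least fixpoint, start Z0 = Sat(AF (valid ∧ grant)) = {6}, add states in Sat(valid) with every successor in Z. Already a fixed point.
Sat(A[valid U AF (valid ∧ grant)]) = {6}
5 ∉ Sat(A[valid U AF (valid ∧ grant)]) = {6}, so the formula does not hold at 5.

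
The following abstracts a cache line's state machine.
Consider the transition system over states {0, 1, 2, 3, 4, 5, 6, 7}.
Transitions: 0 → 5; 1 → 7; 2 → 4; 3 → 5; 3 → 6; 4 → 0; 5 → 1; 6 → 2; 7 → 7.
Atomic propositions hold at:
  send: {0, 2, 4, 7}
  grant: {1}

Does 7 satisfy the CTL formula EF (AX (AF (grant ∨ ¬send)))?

Sat(¬send) = {1, 3, 5, 6}
Sat(grant ∨ ¬send) = {1, 3, 5, 6}
AF (grant ∨ ¬send): least fixpoint, start Z0 = {1, 3, 5, 6}, add states with every successor in Z. Z1 = {0, 1, 3, 5, 6}; Z2 = {0, 1, 3, 4, 5, 6}; Z3 = {0, 1, 2, 3, 4, 5, 6}; fixed.
Sat(AF (grant ∨ ¬send)) = {0, 1, 2, 3, 4, 5, 6}
Sat(AX (AF (grant ∨ ¬send))) = {s : every successor in {0, 1, 2, 3, 4, 5, 6}} = {0, 2, 3, 4, 5, 6}
EF (AX (AF (grant ∨ ¬send))): least fixpoint, start Z0 = {0, 2, 3, 4, 5, 6}, add states with some successor in Z. Already a fixed point.
Sat(EF (AX (AF (grant ∨ ¬send)))) = {0, 2, 3, 4, 5, 6}
7 ∉ Sat(EF (AX (AF (grant ∨ ¬send)))) = {0, 2, 3, 4, 5, 6}, so the formula does not hold at 7.

No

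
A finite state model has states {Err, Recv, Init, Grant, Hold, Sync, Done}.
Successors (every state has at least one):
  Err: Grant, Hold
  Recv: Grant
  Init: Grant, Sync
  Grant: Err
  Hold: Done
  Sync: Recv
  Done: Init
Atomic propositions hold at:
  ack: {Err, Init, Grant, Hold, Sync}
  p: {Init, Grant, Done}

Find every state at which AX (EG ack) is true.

{Recv, Grant, Done}

EG ack: greatest fixpoint, start Z0 = {Err, Init, Grant, Hold, Sync}, keep only states in Sat with some successor in Z. Z1 = {Err, Init, Grant}; fixed.
Sat(EG ack) = {Err, Init, Grant}
Sat(AX (EG ack)) = {s : every successor in {Err, Init, Grant}} = {Recv, Grant, Done}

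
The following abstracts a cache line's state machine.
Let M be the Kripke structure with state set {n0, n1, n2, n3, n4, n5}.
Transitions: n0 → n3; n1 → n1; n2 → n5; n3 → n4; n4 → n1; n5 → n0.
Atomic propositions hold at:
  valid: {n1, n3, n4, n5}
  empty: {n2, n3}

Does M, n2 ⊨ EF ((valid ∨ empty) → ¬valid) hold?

Sat(valid ∨ empty) = {n1, n2, n3, n4, n5}
Sat(¬valid) = {n0, n2}
Sat((valid ∨ empty) → ¬valid) = {n0, n2}
EF ((valid ∨ empty) → ¬valid): least fixpoint, start Z0 = {n0, n2}, add states with some successor in Z. Z1 = {n0, n2, n5}; fixed.
Sat(EF ((valid ∨ empty) → ¬valid)) = {n0, n2, n5}
n2 ∈ Sat(EF ((valid ∨ empty) → ¬valid)) = {n0, n2, n5}, so the formula holds at n2.

Yes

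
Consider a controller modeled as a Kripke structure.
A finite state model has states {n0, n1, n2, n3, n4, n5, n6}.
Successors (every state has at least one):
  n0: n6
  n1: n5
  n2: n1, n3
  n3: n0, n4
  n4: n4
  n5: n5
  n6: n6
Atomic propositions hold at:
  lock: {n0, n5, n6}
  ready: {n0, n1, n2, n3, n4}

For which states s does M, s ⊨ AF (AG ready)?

{n4}

AG ready: greatest fixpoint, start Z0 = {n0, n1, n2, n3, n4}, keep only states in Sat with every successor in Z. Z1 = {n2, n3, n4}; Z2 = {n4}; fixed.
Sat(AG ready) = {n4}
AF (AG ready): least fixpoint, start Z0 = {n4}, add states with every successor in Z. Already a fixed point.
Sat(AF (AG ready)) = {n4}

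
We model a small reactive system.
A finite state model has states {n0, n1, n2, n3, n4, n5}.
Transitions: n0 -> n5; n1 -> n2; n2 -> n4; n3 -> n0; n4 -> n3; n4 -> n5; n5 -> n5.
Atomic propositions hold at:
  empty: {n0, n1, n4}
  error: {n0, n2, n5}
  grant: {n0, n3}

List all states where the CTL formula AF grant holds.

{n0, n3}

AF grant: least fixpoint, start Z0 = {n0, n3}, add states with every successor in Z. Already a fixed point.
Sat(AF grant) = {n0, n3}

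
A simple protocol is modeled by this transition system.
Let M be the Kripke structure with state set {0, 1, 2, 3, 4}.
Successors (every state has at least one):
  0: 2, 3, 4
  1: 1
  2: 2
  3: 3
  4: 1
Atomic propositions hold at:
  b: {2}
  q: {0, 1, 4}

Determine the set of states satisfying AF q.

AF q: least fixpoint, start Z0 = {0, 1, 4}, add states with every successor in Z. Already a fixed point.
Sat(AF q) = {0, 1, 4}

{0, 1, 4}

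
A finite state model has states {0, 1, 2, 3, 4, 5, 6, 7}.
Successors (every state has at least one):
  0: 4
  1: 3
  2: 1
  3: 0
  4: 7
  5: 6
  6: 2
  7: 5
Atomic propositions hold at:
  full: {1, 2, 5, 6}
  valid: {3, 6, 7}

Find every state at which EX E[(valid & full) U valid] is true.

Sat(valid & full) = {6}
E[(valid & full) U valid]: least fixpoint, start Z0 = Sat(valid) = {3, 6, 7}, add states in Sat(valid & full) with some successor in Z. Already a fixed point.
Sat(E[(valid & full) U valid]) = {3, 6, 7}
Sat(EX E[(valid & full) U valid]) = {s : some successor in {3, 6, 7}} = {1, 4, 5}

{1, 4, 5}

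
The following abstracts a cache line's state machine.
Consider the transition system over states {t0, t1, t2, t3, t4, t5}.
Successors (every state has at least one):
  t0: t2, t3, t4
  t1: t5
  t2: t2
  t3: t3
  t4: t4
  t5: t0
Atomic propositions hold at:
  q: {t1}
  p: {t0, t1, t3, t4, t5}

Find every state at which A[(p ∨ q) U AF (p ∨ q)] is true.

Sat(p ∨ q) = {t0, t1, t3, t4, t5}
AF (p ∨ q): least fixpoint, start Z0 = {t0, t1, t3, t4, t5}, add states with every successor in Z. Already a fixed point.
Sat(AF (p ∨ q)) = {t0, t1, t3, t4, t5}
A[(p ∨ q) U AF (p ∨ q)]: least fixpoint, start Z0 = Sat(AF (p ∨ q)) = {t0, t1, t3, t4, t5}, add states in Sat(p ∨ q) with every successor in Z. Already a fixed point.
Sat(A[(p ∨ q) U AF (p ∨ q)]) = {t0, t1, t3, t4, t5}

{t0, t1, t3, t4, t5}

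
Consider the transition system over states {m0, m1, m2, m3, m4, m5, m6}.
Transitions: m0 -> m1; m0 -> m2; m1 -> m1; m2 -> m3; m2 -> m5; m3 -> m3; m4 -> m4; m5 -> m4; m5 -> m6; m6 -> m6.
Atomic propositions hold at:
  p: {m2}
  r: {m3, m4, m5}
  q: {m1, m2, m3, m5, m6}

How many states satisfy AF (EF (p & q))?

Sat(p & q) = {m2}
EF (p & q): least fixpoint, start Z0 = {m2}, add states with some successor in Z. Z1 = {m0, m2}; fixed.
Sat(EF (p & q)) = {m0, m2}
AF (EF (p & q)): least fixpoint, start Z0 = {m0, m2}, add states with every successor in Z. Already a fixed point.
Sat(AF (EF (p & q))) = {m0, m2}
|Sat(AF (EF (p & q)))| = |{m0, m2}| = 2.

2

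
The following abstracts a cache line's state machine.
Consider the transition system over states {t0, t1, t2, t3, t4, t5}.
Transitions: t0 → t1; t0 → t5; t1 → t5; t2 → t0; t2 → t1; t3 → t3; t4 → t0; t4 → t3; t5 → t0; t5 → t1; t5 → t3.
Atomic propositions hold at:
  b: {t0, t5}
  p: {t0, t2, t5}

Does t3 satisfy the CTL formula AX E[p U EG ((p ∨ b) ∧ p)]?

No

Sat(p ∨ b) = {t0, t2, t5}
Sat((p ∨ b) ∧ p) = {t0, t2, t5}
EG ((p ∨ b) ∧ p): greatest fixpoint, start Z0 = {t0, t2, t5}, keep only states in Sat with some successor in Z. Already a fixed point.
Sat(EG ((p ∨ b) ∧ p)) = {t0, t2, t5}
E[p U EG ((p ∨ b) ∧ p)]: least fixpoint, start Z0 = Sat(EG ((p ∨ b) ∧ p)) = {t0, t2, t5}, add states in Sat(p) with some successor in Z. Already a fixed point.
Sat(E[p U EG ((p ∨ b) ∧ p)]) = {t0, t2, t5}
Sat(AX E[p U EG ((p ∨ b) ∧ p)]) = {s : every successor in {t0, t2, t5}} = {t1}
t3 ∉ Sat(AX E[p U EG ((p ∨ b) ∧ p)]) = {t1}, so the formula does not hold at t3.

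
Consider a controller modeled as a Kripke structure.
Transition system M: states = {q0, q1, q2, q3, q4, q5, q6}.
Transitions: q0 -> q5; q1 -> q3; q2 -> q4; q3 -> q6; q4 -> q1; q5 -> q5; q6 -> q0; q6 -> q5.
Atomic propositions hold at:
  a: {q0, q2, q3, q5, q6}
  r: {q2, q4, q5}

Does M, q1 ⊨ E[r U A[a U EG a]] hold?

No

EG a: greatest fixpoint, start Z0 = {q0, q2, q3, q5, q6}, keep only states in Sat with some successor in Z. Z1 = {q0, q3, q5, q6}; fixed.
Sat(EG a) = {q0, q3, q5, q6}
A[a U EG a]: least fixpoint, start Z0 = Sat(EG a) = {q0, q3, q5, q6}, add states in Sat(a) with every successor in Z. Already a fixed point.
Sat(A[a U EG a]) = {q0, q3, q5, q6}
E[r U A[a U EG a]]: least fixpoint, start Z0 = Sat(A[a U EG a]) = {q0, q3, q5, q6}, add states in Sat(r) with some successor in Z. Already a fixed point.
Sat(E[r U A[a U EG a]]) = {q0, q3, q5, q6}
q1 ∉ Sat(E[r U A[a U EG a]]) = {q0, q3, q5, q6}, so the formula does not hold at q1.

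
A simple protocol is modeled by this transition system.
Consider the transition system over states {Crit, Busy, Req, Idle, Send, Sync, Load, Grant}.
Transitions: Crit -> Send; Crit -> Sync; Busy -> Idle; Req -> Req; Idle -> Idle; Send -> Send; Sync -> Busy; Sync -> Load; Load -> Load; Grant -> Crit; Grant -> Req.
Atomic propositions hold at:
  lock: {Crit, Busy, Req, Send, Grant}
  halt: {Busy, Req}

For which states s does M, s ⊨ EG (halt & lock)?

Sat(halt & lock) = {Busy, Req}
EG (halt & lock): greatest fixpoint, start Z0 = {Busy, Req}, keep only states in Sat with some successor in Z. Z1 = {Req}; fixed.
Sat(EG (halt & lock)) = {Req}

{Req}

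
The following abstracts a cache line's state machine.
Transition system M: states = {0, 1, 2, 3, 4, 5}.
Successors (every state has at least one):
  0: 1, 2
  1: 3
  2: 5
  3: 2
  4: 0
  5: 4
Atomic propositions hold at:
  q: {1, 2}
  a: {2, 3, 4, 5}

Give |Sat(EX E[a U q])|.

3

E[a U q]: least fixpoint, start Z0 = Sat(q) = {1, 2}, add states in Sat(a) with some successor in Z. Z1 = {1, 2, 3}; fixed.
Sat(E[a U q]) = {1, 2, 3}
Sat(EX E[a U q]) = {s : some successor in {1, 2, 3}} = {0, 1, 3}
|Sat(EX E[a U q])| = |{0, 1, 3}| = 3.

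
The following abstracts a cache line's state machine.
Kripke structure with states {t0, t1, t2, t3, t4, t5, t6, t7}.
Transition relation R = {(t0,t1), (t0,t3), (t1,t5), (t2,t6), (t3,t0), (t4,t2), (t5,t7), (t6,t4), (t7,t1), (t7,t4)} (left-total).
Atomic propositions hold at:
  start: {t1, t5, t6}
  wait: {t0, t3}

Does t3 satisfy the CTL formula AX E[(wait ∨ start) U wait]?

Yes

Sat(wait ∨ start) = {t0, t1, t3, t5, t6}
E[(wait ∨ start) U wait]: least fixpoint, start Z0 = Sat(wait) = {t0, t3}, add states in Sat(wait ∨ start) with some successor in Z. Already a fixed point.
Sat(E[(wait ∨ start) U wait]) = {t0, t3}
Sat(AX E[(wait ∨ start) U wait]) = {s : every successor in {t0, t3}} = {t3}
t3 ∈ Sat(AX E[(wait ∨ start) U wait]) = {t3}, so the formula holds at t3.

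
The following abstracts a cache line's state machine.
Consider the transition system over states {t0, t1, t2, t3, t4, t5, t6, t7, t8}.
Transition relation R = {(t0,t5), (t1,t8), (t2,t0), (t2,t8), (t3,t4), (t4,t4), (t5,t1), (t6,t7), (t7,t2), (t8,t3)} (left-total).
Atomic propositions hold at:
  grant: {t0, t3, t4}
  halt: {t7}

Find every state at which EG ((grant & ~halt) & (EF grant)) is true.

{t3, t4}

Sat(~halt) = {t0, t1, t2, t3, t4, t5, t6, t8}
Sat(grant & ~halt) = {t0, t3, t4}
EF grant: least fixpoint, start Z0 = {t0, t3, t4}, add states with some successor in Z. Z1 = {t0, t2, t3, t4, t8}; Z2 = {t0, t1, t2, t3, t4, t7, t8}; Z3 = {t0, t1, t2, t3, t4, t5, t6, t7, t8}; fixed.
Sat(EF grant) = {t0, t1, t2, t3, t4, t5, t6, t7, t8}
Sat((grant & ~halt) & (EF grant)) = {t0, t3, t4}
EG ((grant & ~halt) & (EF grant)): greatest fixpoint, start Z0 = {t0, t3, t4}, keep only states in Sat with some successor in Z. Z1 = {t3, t4}; fixed.
Sat(EG ((grant & ~halt) & (EF grant))) = {t3, t4}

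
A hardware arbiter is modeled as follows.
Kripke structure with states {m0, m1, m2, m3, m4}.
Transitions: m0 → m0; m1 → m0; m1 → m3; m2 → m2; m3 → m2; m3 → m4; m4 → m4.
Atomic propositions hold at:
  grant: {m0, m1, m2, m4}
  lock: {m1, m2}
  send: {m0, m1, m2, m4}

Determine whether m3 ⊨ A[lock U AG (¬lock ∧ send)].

Sat(¬lock) = {m0, m3, m4}
Sat(¬lock ∧ send) = {m0, m4}
AG (¬lock ∧ send): greatest fixpoint, start Z0 = {m0, m4}, keep only states in Sat with every successor in Z. Already a fixed point.
Sat(AG (¬lock ∧ send)) = {m0, m4}
A[lock U AG (¬lock ∧ send)]: least fixpoint, start Z0 = Sat(AG (¬lock ∧ send)) = {m0, m4}, add states in Sat(lock) with every successor in Z. Already a fixed point.
Sat(A[lock U AG (¬lock ∧ send)]) = {m0, m4}
m3 ∉ Sat(A[lock U AG (¬lock ∧ send)]) = {m0, m4}, so the formula does not hold at m3.

No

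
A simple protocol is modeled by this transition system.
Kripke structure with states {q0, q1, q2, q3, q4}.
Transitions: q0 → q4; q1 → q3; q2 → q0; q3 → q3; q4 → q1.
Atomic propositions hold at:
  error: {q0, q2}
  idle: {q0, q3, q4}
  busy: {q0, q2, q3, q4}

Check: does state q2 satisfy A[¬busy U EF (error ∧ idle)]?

Yes

Sat(¬busy) = {q1}
Sat(error ∧ idle) = {q0}
EF (error ∧ idle): least fixpoint, start Z0 = {q0}, add states with some successor in Z. Z1 = {q0, q2}; fixed.
Sat(EF (error ∧ idle)) = {q0, q2}
A[¬busy U EF (error ∧ idle)]: least fixpoint, start Z0 = Sat(EF (error ∧ idle)) = {q0, q2}, add states in Sat(¬busy) with every successor in Z. Already a fixed point.
Sat(A[¬busy U EF (error ∧ idle)]) = {q0, q2}
q2 ∈ Sat(A[¬busy U EF (error ∧ idle)]) = {q0, q2}, so the formula holds at q2.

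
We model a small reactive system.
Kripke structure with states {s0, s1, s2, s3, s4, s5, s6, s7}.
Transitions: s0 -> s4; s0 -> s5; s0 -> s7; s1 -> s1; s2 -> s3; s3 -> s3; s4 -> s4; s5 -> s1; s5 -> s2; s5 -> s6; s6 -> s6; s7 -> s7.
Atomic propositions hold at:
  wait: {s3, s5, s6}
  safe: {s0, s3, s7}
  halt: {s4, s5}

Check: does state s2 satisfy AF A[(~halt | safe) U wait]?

Yes

Sat(~halt) = {s0, s1, s2, s3, s6, s7}
Sat(~halt | safe) = {s0, s1, s2, s3, s6, s7}
A[(~halt | safe) U wait]: least fixpoint, start Z0 = Sat(wait) = {s3, s5, s6}, add states in Sat(~halt | safe) with every successor in Z. Z1 = {s2, s3, s5, s6}; fixed.
Sat(A[(~halt | safe) U wait]) = {s2, s3, s5, s6}
AF A[(~halt | safe) U wait]: least fixpoint, start Z0 = {s2, s3, s5, s6}, add states with every successor in Z. Already a fixed point.
Sat(AF A[(~halt | safe) U wait]) = {s2, s3, s5, s6}
s2 ∈ Sat(AF A[(~halt | safe) U wait]) = {s2, s3, s5, s6}, so the formula holds at s2.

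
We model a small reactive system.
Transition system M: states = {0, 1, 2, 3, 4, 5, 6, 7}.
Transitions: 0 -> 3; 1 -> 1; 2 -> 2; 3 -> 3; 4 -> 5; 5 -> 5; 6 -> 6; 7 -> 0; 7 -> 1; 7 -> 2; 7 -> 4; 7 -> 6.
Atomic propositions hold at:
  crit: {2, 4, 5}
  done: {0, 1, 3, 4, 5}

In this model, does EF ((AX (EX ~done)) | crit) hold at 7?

Yes

Sat(~done) = {2, 6, 7}
Sat(EX ~done) = {s : some successor in {2, 6, 7}} = {2, 6, 7}
Sat(AX (EX ~done)) = {s : every successor in {2, 6, 7}} = {2, 6}
Sat((AX (EX ~done)) | crit) = {2, 4, 5, 6}
EF ((AX (EX ~done)) | crit): least fixpoint, start Z0 = {2, 4, 5, 6}, add states with some successor in Z. Z1 = {2, 4, 5, 6, 7}; fixed.
Sat(EF ((AX (EX ~done)) | crit)) = {2, 4, 5, 6, 7}
7 ∈ Sat(EF ((AX (EX ~done)) | crit)) = {2, 4, 5, 6, 7}, so the formula holds at 7.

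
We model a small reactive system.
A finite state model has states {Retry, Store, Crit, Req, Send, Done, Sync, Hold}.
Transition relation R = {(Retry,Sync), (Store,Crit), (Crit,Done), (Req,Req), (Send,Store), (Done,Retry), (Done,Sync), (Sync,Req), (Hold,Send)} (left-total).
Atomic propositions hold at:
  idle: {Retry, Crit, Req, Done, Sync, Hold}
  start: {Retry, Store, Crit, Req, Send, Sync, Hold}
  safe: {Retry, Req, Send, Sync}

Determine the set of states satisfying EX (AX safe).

Sat(AX safe) = {s : every successor in {Retry, Req, Send, Sync}} = {Retry, Req, Done, Sync, Hold}
Sat(EX (AX safe)) = {s : some successor in {Retry, Req, Done, Sync, Hold}} = {Retry, Crit, Req, Done, Sync}

{Retry, Crit, Req, Done, Sync}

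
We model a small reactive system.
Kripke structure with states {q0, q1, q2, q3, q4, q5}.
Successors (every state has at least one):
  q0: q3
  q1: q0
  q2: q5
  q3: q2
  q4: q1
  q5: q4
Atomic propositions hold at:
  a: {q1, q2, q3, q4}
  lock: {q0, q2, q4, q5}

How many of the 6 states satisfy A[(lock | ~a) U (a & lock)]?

Sat(~a) = {q0, q5}
Sat(lock | ~a) = {q0, q2, q4, q5}
Sat(a & lock) = {q2, q4}
A[(lock | ~a) U (a & lock)]: least fixpoint, start Z0 = Sat((a & lock)) = {q2, q4}, add states in Sat(lock | ~a) with every successor in Z. Z1 = {q2, q4, q5}; fixed.
Sat(A[(lock | ~a) U (a & lock)]) = {q2, q4, q5}
|Sat(A[(lock | ~a) U (a & lock)])| = |{q2, q4, q5}| = 3.

3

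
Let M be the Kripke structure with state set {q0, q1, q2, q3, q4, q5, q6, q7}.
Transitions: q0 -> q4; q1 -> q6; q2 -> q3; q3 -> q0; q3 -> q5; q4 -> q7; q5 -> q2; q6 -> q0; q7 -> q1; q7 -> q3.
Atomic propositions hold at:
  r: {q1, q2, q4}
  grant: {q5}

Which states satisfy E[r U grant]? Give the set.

{q5}

E[r U grant]: least fixpoint, start Z0 = Sat(grant) = {q5}, add states in Sat(r) with some successor in Z. Already a fixed point.
Sat(E[r U grant]) = {q5}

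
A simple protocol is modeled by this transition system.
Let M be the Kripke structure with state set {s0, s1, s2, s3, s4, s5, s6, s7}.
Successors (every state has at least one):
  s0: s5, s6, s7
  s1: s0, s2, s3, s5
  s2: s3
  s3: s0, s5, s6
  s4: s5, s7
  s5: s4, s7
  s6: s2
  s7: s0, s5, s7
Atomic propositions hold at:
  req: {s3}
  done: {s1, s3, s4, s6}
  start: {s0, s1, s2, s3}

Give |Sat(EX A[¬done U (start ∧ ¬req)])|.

Sat(¬done) = {s0, s2, s5, s7}
Sat(¬req) = {s0, s1, s2, s4, s5, s6, s7}
Sat(start ∧ ¬req) = {s0, s1, s2}
A[¬done U (start ∧ ¬req)]: least fixpoint, start Z0 = Sat((start ∧ ¬req)) = {s0, s1, s2}, add states in Sat(¬done) with every successor in Z. Already a fixed point.
Sat(A[¬done U (start ∧ ¬req)]) = {s0, s1, s2}
Sat(EX A[¬done U (start ∧ ¬req)]) = {s : some successor in {s0, s1, s2}} = {s1, s3, s6, s7}
|Sat(EX A[¬done U (start ∧ ¬req)])| = |{s1, s3, s6, s7}| = 4.

4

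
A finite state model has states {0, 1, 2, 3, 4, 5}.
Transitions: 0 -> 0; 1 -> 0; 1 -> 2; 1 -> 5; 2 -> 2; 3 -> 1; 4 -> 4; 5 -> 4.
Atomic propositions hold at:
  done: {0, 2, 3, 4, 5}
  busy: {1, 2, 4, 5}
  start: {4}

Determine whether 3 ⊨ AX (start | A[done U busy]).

A[done U busy]: least fixpoint, start Z0 = Sat(busy) = {1, 2, 4, 5}, add states in Sat(done) with every successor in Z. Z1 = {1, 2, 3, 4, 5}; fixed.
Sat(A[done U busy]) = {1, 2, 3, 4, 5}
Sat(start | A[done U busy]) = {1, 2, 3, 4, 5}
Sat(AX (start | A[done U busy])) = {s : every successor in {1, 2, 3, 4, 5}} = {2, 3, 4, 5}
3 ∈ Sat(AX (start | A[done U busy])) = {2, 3, 4, 5}, so the formula holds at 3.

Yes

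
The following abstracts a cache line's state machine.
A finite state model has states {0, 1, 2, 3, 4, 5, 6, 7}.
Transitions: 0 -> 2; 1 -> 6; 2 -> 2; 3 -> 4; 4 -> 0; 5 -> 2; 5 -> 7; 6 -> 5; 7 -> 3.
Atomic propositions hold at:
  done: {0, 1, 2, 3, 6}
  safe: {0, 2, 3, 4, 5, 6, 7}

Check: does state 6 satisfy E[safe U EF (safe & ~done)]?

Sat(~done) = {4, 5, 7}
Sat(safe & ~done) = {4, 5, 7}
EF (safe & ~done): least fixpoint, start Z0 = {4, 5, 7}, add states with some successor in Z. Z1 = {3, 4, 5, 6, 7}; Z2 = {1, 3, 4, 5, 6, 7}; fixed.
Sat(EF (safe & ~done)) = {1, 3, 4, 5, 6, 7}
E[safe U EF (safe & ~done)]: least fixpoint, start Z0 = Sat(EF (safe & ~done)) = {1, 3, 4, 5, 6, 7}, add states in Sat(safe) with some successor in Z. Already a fixed point.
Sat(E[safe U EF (safe & ~done)]) = {1, 3, 4, 5, 6, 7}
6 ∈ Sat(E[safe U EF (safe & ~done)]) = {1, 3, 4, 5, 6, 7}, so the formula holds at 6.

Yes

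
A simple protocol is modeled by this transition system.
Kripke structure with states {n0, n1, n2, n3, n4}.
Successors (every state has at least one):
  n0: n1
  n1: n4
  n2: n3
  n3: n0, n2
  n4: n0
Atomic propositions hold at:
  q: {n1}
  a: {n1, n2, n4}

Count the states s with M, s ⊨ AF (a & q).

3

Sat(a & q) = {n1}
AF (a & q): least fixpoint, start Z0 = {n1}, add states with every successor in Z. Z1 = {n0, n1}; Z2 = {n0, n1, n4}; fixed.
Sat(AF (a & q)) = {n0, n1, n4}
|Sat(AF (a & q))| = |{n0, n1, n4}| = 3.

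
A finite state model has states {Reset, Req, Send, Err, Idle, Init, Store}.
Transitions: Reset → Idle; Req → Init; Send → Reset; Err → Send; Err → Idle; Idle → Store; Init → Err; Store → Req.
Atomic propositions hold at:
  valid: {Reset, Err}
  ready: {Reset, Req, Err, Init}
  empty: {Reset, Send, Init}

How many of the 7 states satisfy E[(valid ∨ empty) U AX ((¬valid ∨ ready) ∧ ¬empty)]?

Sat(valid ∨ empty) = {Reset, Send, Err, Init}
Sat(¬valid) = {Req, Send, Idle, Init, Store}
Sat(¬valid ∨ ready) = {Reset, Req, Send, Err, Idle, Init, Store}
Sat(¬empty) = {Req, Err, Idle, Store}
Sat((¬valid ∨ ready) ∧ ¬empty) = {Req, Err, Idle, Store}
Sat(AX ((¬valid ∨ ready) ∧ ¬empty)) = {s : every successor in {Req, Err, Idle, Store}} = {Reset, Idle, Init, Store}
E[(valid ∨ empty) U AX ((¬valid ∨ ready) ∧ ¬empty)]: least fixpoint, start Z0 = Sat(AX ((¬valid ∨ ready) ∧ ¬empty)) = {Reset, Idle, Init, Store}, add states in Sat(valid ∨ empty) with some successor in Z. Z1 = {Reset, Send, Err, Idle, Init, Store}; fixed.
Sat(E[(valid ∨ empty) U AX ((¬valid ∨ ready) ∧ ¬empty)]) = {Reset, Send, Err, Idle, Init, Store}
|Sat(E[(valid ∨ empty) U AX ((¬valid ∨ ready) ∧ ¬empty)])| = |{Reset, Send, Err, Idle, Init, Store}| = 6.

6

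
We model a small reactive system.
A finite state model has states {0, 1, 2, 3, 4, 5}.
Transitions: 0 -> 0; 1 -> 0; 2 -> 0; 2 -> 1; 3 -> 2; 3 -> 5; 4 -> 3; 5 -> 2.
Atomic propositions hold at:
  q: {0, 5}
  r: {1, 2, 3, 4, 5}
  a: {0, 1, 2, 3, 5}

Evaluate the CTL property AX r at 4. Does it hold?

Yes

Sat(AX r) = {s : every successor in {1, 2, 3, 4, 5}} = {3, 4, 5}
4 ∈ Sat(AX r) = {3, 4, 5}, so the formula holds at 4.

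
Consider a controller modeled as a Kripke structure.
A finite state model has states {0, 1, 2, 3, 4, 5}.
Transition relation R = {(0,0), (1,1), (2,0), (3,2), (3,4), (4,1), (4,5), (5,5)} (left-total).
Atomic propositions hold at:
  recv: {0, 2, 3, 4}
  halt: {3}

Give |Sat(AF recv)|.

4

AF recv: least fixpoint, start Z0 = {0, 2, 3, 4}, add states with every successor in Z. Already a fixed point.
Sat(AF recv) = {0, 2, 3, 4}
|Sat(AF recv)| = |{0, 2, 3, 4}| = 4.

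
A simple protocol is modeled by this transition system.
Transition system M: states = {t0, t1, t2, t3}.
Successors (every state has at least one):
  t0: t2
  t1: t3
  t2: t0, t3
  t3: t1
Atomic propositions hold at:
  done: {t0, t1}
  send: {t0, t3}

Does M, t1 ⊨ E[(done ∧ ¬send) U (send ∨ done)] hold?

Yes

Sat(¬send) = {t1, t2}
Sat(done ∧ ¬send) = {t1}
Sat(send ∨ done) = {t0, t1, t3}
E[(done ∧ ¬send) U (send ∨ done)]: least fixpoint, start Z0 = Sat((send ∨ done)) = {t0, t1, t3}, add states in Sat(done ∧ ¬send) with some successor in Z. Already a fixed point.
Sat(E[(done ∧ ¬send) U (send ∨ done)]) = {t0, t1, t3}
t1 ∈ Sat(E[(done ∧ ¬send) U (send ∨ done)]) = {t0, t1, t3}, so the formula holds at t1.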